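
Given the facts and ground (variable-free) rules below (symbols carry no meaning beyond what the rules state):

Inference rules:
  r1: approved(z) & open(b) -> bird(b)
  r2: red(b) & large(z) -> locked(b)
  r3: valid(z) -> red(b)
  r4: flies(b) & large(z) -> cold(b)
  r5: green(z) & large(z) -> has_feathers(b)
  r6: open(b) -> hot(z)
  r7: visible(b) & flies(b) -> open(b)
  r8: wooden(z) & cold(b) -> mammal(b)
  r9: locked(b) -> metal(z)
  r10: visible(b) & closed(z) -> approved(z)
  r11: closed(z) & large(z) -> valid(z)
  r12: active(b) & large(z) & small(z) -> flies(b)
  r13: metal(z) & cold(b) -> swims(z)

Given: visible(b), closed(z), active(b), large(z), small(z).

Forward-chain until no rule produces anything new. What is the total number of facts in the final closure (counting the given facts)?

[1] r10 [visible(b) & closed(z) -> approved(z)]; r11 [closed(z) & large(z) -> valid(z)]; r12 [active(b) & large(z) & small(z) -> flies(b)]. ⇒ new: approved(z), valid(z), flies(b).
[2] r3 [valid(z) -> red(b)]; r4 [flies(b) & large(z) -> cold(b)]; r7 [visible(b) & flies(b) -> open(b)]. ⇒ new: red(b), cold(b), open(b).
[3] r1 [approved(z) & open(b) -> bird(b)]; r2 [red(b) & large(z) -> locked(b)]; r6 [open(b) -> hot(z)]. ⇒ new: bird(b), locked(b), hot(z).
[4] r9 [locked(b) -> metal(z)]. ⇒ new: metal(z).
[5] r13 [metal(z) & cold(b) -> swims(z)]. ⇒ new: swims(z).
Closure: {active(b), approved(z), bird(b), closed(z), cold(b), flies(b), hot(z), large(z), locked(b), metal(z), open(b), red(b), small(z), swims(z), valid(z), visible(b)} — 16 facts.

16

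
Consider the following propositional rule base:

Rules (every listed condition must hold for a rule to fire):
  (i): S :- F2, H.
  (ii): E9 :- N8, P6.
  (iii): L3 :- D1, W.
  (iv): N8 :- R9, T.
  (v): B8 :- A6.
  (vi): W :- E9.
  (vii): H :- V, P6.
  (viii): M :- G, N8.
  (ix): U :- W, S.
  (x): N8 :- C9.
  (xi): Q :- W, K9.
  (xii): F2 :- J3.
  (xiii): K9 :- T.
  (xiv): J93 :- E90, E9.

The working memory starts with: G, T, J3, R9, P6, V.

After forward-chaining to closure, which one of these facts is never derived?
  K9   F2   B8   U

Round 1: (iv) [N8 :- R9, T.]; (vii) [H :- V, P6.]; (xii) [F2 :- J3.]; (xiii) [K9 :- T.]. New: N8, H, F2, K9.
Round 2: (i) [S :- F2, H.]; (ii) [E9 :- N8, P6.]; (viii) [M :- G, N8.]. New: S, E9, M.
Round 3: (vi) [W :- E9.]. New: W.
Round 4: (ix) [U :- W, S.]; (xi) [Q :- W, K9.]. New: U, Q.
Derived: F2 (round 1), K9 (round 1), U (round 4). B8 never appears in any round.

B8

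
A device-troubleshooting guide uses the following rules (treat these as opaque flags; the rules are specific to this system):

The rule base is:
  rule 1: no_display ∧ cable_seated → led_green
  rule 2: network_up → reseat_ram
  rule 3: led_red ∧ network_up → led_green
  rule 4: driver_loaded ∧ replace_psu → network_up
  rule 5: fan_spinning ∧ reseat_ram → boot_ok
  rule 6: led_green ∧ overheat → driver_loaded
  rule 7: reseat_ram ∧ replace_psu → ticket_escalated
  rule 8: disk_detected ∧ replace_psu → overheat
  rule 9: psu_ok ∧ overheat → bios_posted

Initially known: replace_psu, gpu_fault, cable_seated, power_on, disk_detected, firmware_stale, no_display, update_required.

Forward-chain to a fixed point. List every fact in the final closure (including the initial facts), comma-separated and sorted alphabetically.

Round 1 fires rule 1, rule 8, giving led_green, overheat.
Round 2 fires rule 6, giving driver_loaded.
Round 3 fires rule 4, giving network_up.
Round 4 fires rule 2, giving reseat_ram.
Round 5 fires rule 7, giving ticket_escalated.

cable_seated, disk_detected, driver_loaded, firmware_stale, gpu_fault, led_green, network_up, no_display, overheat, power_on, replace_psu, reseat_ram, ticket_escalated, update_required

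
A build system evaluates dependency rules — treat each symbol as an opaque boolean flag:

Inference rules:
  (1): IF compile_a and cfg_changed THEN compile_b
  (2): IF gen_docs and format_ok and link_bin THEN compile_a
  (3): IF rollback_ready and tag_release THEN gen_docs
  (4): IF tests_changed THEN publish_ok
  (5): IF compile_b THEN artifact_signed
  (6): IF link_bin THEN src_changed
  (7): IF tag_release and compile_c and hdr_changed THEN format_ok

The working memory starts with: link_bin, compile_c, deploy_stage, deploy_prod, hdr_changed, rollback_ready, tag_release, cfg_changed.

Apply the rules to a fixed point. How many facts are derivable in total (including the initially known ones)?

[1] (3) [IF rollback_ready and tag_release THEN gen_docs]; (6) [IF link_bin THEN src_changed]; (7) [IF tag_release and compile_c and hdr_changed THEN format_ok]. ⇒ new: gen_docs, src_changed, format_ok.
[2] (2) [IF gen_docs and format_ok and link_bin THEN compile_a]. ⇒ new: compile_a.
[3] (1) [IF compile_a and cfg_changed THEN compile_b]. ⇒ new: compile_b.
[4] (5) [IF compile_b THEN artifact_signed]. ⇒ new: artifact_signed.
Closure: {artifact_signed, cfg_changed, compile_a, compile_b, compile_c, deploy_prod, deploy_stage, format_ok, gen_docs, hdr_changed, link_bin, rollback_ready, src_changed, tag_release} — 14 facts.

14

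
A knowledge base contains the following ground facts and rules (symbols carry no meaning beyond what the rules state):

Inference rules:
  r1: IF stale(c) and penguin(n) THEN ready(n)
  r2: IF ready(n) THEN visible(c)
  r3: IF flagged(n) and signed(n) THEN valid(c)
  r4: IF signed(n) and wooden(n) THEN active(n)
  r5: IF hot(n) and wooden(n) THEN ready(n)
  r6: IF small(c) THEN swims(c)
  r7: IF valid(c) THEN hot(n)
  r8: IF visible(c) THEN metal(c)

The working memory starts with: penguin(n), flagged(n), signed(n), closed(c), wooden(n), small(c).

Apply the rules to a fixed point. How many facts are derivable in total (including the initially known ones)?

13

Round 1: r3 [IF flagged(n) and signed(n) THEN valid(c)]; r4 [IF signed(n) and wooden(n) THEN active(n)]; r6 [IF small(c) THEN swims(c)]. Adds valid(c), active(n), swims(c).
Round 2: r7 [IF valid(c) THEN hot(n)]. Adds hot(n).
Round 3: r5 [IF hot(n) and wooden(n) THEN ready(n)]. Adds ready(n).
Round 4: r2 [IF ready(n) THEN visible(c)]. Adds visible(c).
Round 5: r8 [IF visible(c) THEN metal(c)]. Adds metal(c).
Closure: {active(n), closed(c), flagged(n), hot(n), metal(c), penguin(n), ready(n), signed(n), small(c), swims(c), valid(c), visible(c), wooden(n)} — 13 facts.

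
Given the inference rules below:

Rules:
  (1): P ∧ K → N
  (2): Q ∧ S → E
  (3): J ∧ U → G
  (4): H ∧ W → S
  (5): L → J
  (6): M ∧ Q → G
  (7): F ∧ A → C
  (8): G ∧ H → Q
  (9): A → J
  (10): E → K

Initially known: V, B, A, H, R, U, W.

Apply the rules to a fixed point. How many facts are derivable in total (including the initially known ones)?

Round 1: (4) [H ∧ W → S]; (9) [A → J]. New: S, J.
Round 2: (3) [J ∧ U → G]. New: G.
Round 3: (8) [G ∧ H → Q]. New: Q.
Round 4: (2) [Q ∧ S → E]. New: E.
Round 5: (10) [E → K]. New: K.
Closure: {A, B, E, G, H, J, K, Q, R, S, U, V, W} — 13 facts.

13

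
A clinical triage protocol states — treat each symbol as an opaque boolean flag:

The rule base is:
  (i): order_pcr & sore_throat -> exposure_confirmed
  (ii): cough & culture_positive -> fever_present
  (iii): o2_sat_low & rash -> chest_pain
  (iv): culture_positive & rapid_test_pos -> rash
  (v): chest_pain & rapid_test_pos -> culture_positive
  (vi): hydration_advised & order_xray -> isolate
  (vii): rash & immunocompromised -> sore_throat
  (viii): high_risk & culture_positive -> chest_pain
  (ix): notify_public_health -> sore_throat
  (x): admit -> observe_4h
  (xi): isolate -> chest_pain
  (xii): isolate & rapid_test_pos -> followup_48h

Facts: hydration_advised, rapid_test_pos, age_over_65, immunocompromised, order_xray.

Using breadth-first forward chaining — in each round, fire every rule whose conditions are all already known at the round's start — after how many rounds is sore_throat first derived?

Round 1: (vi) [hydration_advised & order_xray -> isolate]. New: isolate.
Round 2: (xi) [isolate -> chest_pain]; (xii) [isolate & rapid_test_pos -> followup_48h]. New: chest_pain, followup_48h.
Round 3: (v) [chest_pain & rapid_test_pos -> culture_positive]. New: culture_positive.
Round 4: (iv) [culture_positive & rapid_test_pos -> rash]. New: rash.
Round 5: (vii) [rash & immunocompromised -> sore_throat]. New: sore_throat.
sore_throat first appears in round 5.

5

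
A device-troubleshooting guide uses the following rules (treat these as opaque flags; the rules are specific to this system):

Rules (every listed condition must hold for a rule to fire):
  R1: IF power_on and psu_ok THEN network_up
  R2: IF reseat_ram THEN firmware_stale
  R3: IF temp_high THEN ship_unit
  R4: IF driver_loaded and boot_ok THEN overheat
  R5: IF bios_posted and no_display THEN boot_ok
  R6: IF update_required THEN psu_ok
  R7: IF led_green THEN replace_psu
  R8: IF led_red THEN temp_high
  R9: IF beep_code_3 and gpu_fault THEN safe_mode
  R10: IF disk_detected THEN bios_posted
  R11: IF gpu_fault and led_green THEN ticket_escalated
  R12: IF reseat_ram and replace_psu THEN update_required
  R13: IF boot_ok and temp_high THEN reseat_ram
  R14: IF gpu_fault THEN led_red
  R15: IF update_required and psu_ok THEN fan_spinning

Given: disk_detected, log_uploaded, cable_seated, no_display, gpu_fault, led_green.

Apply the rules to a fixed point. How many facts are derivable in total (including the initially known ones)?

18

Round 1: R7 [IF led_green THEN replace_psu]; R10 [IF disk_detected THEN bios_posted]; R11 [IF gpu_fault and led_green THEN ticket_escalated]; R14 [IF gpu_fault THEN led_red]. New: replace_psu, bios_posted, ticket_escalated, led_red.
Round 2: R5 [IF bios_posted and no_display THEN boot_ok]; R8 [IF led_red THEN temp_high]. New: boot_ok, temp_high.
Round 3: R3 [IF temp_high THEN ship_unit]; R13 [IF boot_ok and temp_high THEN reseat_ram]. New: ship_unit, reseat_ram.
Round 4: R2 [IF reseat_ram THEN firmware_stale]; R12 [IF reseat_ram and replace_psu THEN update_required]. New: firmware_stale, update_required.
Round 5: R6 [IF update_required THEN psu_ok]. New: psu_ok.
Round 6: R15 [IF update_required and psu_ok THEN fan_spinning]. New: fan_spinning.
Closure: {bios_posted, boot_ok, cable_seated, disk_detected, fan_spinning, firmware_stale, gpu_fault, led_green, led_red, log_uploaded, no_display, psu_ok, replace_psu, reseat_ram, ship_unit, temp_high, ticket_escalated, update_required} — 18 facts.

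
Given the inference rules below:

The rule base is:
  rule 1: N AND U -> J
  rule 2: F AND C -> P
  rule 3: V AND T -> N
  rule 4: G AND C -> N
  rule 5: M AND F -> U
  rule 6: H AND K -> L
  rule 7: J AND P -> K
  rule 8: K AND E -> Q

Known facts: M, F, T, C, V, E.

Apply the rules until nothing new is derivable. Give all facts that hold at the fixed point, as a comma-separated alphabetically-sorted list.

Round 1: rule 2 [F AND C -> P]; rule 3 [V AND T -> N]; rule 5 [M AND F -> U]. New: P, N, U.
Round 2: rule 1 [N AND U -> J]. New: J.
Round 3: rule 7 [J AND P -> K]. New: K.
Round 4: rule 8 [K AND E -> Q]. New: Q.

C, E, F, J, K, M, N, P, Q, T, U, V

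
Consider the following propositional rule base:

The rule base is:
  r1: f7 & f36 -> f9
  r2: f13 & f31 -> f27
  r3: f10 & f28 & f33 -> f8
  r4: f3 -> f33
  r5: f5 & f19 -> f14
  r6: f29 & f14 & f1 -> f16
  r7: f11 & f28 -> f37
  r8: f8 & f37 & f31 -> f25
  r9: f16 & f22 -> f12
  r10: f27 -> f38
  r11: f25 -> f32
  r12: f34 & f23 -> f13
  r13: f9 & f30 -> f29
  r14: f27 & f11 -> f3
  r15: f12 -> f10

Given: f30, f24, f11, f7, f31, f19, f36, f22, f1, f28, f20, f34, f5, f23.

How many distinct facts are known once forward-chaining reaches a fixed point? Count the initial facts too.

[1] r1 [f7 & f36 -> f9]; r5 [f5 & f19 -> f14]; r7 [f11 & f28 -> f37]; r12 [f34 & f23 -> f13]. ⇒ new: f9, f14, f37, f13.
[2] r2 [f13 & f31 -> f27]; r13 [f9 & f30 -> f29]. ⇒ new: f27, f29.
[3] r6 [f29 & f14 & f1 -> f16]; r10 [f27 -> f38]; r14 [f27 & f11 -> f3]. ⇒ new: f16, f38, f3.
[4] r4 [f3 -> f33]; r9 [f16 & f22 -> f12]. ⇒ new: f33, f12.
[5] r15 [f12 -> f10]. ⇒ new: f10.
[6] r3 [f10 & f28 & f33 -> f8]. ⇒ new: f8.
[7] r8 [f8 & f37 & f31 -> f25]. ⇒ new: f25.
[8] r11 [f25 -> f32]. ⇒ new: f32.
Closure: {f1, f10, f11, f12, f13, f14, f16, f19, f20, f22, f23, f24, f25, f27, f28, f29, f3, f30, f31, f32, f33, f34, f36, f37, f38, f5, f7, f8, f9} — 29 facts.

29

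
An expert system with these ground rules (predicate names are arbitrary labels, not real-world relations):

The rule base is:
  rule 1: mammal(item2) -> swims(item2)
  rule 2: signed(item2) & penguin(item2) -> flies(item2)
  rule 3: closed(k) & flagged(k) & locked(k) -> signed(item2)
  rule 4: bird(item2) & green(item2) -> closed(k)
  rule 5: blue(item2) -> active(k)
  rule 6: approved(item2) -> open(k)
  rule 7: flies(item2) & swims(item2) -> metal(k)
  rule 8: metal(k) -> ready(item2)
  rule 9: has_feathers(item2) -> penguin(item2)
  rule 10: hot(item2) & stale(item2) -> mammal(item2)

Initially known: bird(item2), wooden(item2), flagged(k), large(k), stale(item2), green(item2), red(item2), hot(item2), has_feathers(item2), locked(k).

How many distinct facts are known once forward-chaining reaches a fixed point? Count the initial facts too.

Round 1: rule 4 [bird(item2) & green(item2) -> closed(k)]; rule 9 [has_feathers(item2) -> penguin(item2)]; rule 10 [hot(item2) & stale(item2) -> mammal(item2)]. New: closed(k), penguin(item2), mammal(item2).
Round 2: rule 1 [mammal(item2) -> swims(item2)]; rule 3 [closed(k) & flagged(k) & locked(k) -> signed(item2)]. New: swims(item2), signed(item2).
Round 3: rule 2 [signed(item2) & penguin(item2) -> flies(item2)]. New: flies(item2).
Round 4: rule 7 [flies(item2) & swims(item2) -> metal(k)]. New: metal(k).
Round 5: rule 8 [metal(k) -> ready(item2)]. New: ready(item2).
Closure: {bird(item2), closed(k), flagged(k), flies(item2), green(item2), has_feathers(item2), hot(item2), large(k), locked(k), mammal(item2), metal(k), penguin(item2), ready(item2), red(item2), signed(item2), stale(item2), swims(item2), wooden(item2)} — 18 facts.

18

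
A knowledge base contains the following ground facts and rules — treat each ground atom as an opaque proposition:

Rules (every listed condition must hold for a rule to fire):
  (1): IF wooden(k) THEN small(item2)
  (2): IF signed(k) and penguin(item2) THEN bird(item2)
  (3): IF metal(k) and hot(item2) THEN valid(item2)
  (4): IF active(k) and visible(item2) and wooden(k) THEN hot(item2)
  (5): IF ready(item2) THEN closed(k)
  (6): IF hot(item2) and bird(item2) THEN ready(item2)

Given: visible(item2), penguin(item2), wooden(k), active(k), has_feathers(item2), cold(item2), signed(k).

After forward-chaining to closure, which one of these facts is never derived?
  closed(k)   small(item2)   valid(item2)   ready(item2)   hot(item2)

valid(item2)

Round 1: (1) [IF wooden(k) THEN small(item2)]; (2) [IF signed(k) and penguin(item2) THEN bird(item2)]; (4) [IF active(k) and visible(item2) and wooden(k) THEN hot(item2)]. Adds small(item2), bird(item2), hot(item2).
Round 2: (6) [IF hot(item2) and bird(item2) THEN ready(item2)]. Adds ready(item2).
Round 3: (5) [IF ready(item2) THEN closed(k)]. Adds closed(k).
Derived: ready(item2) (round 2), hot(item2) (round 1), small(item2) (round 1), closed(k) (round 3). valid(item2) never appears in any round.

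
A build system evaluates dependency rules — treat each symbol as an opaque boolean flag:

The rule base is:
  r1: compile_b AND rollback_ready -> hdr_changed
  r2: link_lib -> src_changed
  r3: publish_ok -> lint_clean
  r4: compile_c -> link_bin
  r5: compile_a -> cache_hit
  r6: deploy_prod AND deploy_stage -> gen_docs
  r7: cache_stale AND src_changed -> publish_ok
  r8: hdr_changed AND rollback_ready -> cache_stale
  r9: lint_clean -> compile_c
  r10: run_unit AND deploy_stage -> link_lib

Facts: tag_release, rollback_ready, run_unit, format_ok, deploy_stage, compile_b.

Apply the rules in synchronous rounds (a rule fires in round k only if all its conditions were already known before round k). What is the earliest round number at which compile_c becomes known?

5

Round 1 — r1, r10, derive hdr_changed, link_lib.
Round 2 — r2, r8, derive src_changed, cache_stale.
Round 3 — r7, derive publish_ok.
Round 4 — r3, derive lint_clean.
Round 5 — r9, derive compile_c.
compile_c first appears in round 5.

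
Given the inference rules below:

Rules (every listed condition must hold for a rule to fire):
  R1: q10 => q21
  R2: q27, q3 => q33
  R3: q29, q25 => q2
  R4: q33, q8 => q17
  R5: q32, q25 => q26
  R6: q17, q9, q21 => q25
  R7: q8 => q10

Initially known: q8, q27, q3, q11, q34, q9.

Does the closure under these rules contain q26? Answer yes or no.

Round 1: R2 [q27, q3 => q33]; R7 [q8 => q10]. New: q33, q10.
Round 2: R1 [q10 => q21]; R4 [q33, q8 => q17]. New: q21, q17.
Round 3: R6 [q17, q9, q21 => q25]. New: q25.
Fixed point reached. q26 is concluded only by R5; R5 needs q32 (never derived).

no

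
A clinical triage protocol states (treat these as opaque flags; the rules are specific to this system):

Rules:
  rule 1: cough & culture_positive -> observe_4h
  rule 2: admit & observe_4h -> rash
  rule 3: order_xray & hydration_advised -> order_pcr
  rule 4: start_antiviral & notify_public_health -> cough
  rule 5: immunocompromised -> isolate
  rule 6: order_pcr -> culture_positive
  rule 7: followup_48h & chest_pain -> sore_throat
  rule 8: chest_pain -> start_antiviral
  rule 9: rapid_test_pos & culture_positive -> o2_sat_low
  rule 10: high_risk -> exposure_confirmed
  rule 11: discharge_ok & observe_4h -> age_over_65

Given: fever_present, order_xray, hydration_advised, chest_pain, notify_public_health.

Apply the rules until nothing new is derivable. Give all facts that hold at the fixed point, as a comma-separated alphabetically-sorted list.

Round 1: rule 3 [order_xray & hydration_advised -> order_pcr]; rule 8 [chest_pain -> start_antiviral]. Adds order_pcr, start_antiviral.
Round 2: rule 4 [start_antiviral & notify_public_health -> cough]; rule 6 [order_pcr -> culture_positive]. Adds cough, culture_positive.
Round 3: rule 1 [cough & culture_positive -> observe_4h]. Adds observe_4h.

chest_pain, cough, culture_positive, fever_present, hydration_advised, notify_public_health, observe_4h, order_pcr, order_xray, start_antiviral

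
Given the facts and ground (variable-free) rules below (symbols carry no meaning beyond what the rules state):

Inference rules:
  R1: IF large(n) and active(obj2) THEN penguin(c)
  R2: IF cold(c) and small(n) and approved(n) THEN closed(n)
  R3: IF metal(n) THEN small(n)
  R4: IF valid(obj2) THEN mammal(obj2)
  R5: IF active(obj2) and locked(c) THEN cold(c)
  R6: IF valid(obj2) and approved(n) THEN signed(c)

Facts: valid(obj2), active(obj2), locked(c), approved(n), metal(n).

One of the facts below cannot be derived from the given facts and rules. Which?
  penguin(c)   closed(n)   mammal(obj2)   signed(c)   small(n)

Round 1: R3 [IF metal(n) THEN small(n)]; R4 [IF valid(obj2) THEN mammal(obj2)]; R5 [IF active(obj2) and locked(c) THEN cold(c)]; R6 [IF valid(obj2) and approved(n) THEN signed(c)]. New: small(n), mammal(obj2), cold(c), signed(c).
Round 2: R2 [IF cold(c) and small(n) and approved(n) THEN closed(n)]. New: closed(n).
Derived: closed(n) (round 2), signed(c) (round 1), small(n) (round 1), mammal(obj2) (round 1). penguin(c) never appears in any round.

penguin(c)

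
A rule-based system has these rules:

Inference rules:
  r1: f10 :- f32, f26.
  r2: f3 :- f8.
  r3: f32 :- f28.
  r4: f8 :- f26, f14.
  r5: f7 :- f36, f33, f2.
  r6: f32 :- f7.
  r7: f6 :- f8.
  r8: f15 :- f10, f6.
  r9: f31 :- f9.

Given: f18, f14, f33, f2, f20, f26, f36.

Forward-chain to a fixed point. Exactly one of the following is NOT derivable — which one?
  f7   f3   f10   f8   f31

Round 1: r4 [f8 :- f26, f14.]; r5 [f7 :- f36, f33, f2.]. Adds f8, f7.
Round 2: r2 [f3 :- f8.]; r6 [f32 :- f7.]; r7 [f6 :- f8.]. Adds f3, f32, f6.
Round 3: r1 [f10 :- f32, f26.]. Adds f10.
Round 4: r8 [f15 :- f10, f6.]. Adds f15.
Derived: f10 (round 3), f7 (round 1), f8 (round 1), f3 (round 2). f31 never appears in any round.

f31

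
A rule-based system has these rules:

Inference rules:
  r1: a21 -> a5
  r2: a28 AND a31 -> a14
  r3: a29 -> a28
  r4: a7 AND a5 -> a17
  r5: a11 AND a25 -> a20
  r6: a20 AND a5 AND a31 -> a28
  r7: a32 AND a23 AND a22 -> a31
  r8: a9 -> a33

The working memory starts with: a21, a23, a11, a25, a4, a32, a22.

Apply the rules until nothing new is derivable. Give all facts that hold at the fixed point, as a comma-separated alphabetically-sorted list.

a11, a14, a20, a21, a22, a23, a25, a28, a31, a32, a4, a5

[1] r1 [a21 -> a5]; r5 [a11 AND a25 -> a20]; r7 [a32 AND a23 AND a22 -> a31]. ⇒ new: a5, a20, a31.
[2] r6 [a20 AND a5 AND a31 -> a28]. ⇒ new: a28.
[3] r2 [a28 AND a31 -> a14]. ⇒ new: a14.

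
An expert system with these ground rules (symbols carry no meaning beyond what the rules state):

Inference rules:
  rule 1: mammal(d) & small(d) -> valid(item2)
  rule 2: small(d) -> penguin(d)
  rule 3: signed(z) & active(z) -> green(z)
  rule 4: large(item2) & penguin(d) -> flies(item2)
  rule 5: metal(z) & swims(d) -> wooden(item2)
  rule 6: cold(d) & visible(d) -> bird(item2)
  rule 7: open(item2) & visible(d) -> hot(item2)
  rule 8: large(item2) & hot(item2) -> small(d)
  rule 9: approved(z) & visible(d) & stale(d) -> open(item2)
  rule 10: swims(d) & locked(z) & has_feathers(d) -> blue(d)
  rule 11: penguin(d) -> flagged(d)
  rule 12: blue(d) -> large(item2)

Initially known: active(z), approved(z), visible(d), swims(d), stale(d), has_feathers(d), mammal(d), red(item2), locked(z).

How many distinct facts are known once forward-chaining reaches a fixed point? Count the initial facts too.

18

Round 1: rule 9 [approved(z) & visible(d) & stale(d) -> open(item2)]; rule 10 [swims(d) & locked(z) & has_feathers(d) -> blue(d)]. New: open(item2), blue(d).
Round 2: rule 7 [open(item2) & visible(d) -> hot(item2)]; rule 12 [blue(d) -> large(item2)]. New: hot(item2), large(item2).
Round 3: rule 8 [large(item2) & hot(item2) -> small(d)]. New: small(d).
Round 4: rule 1 [mammal(d) & small(d) -> valid(item2)]; rule 2 [small(d) -> penguin(d)]. New: valid(item2), penguin(d).
Round 5: rule 4 [large(item2) & penguin(d) -> flies(item2)]; rule 11 [penguin(d) -> flagged(d)]. New: flies(item2), flagged(d).
Closure: {active(z), approved(z), blue(d), flagged(d), flies(item2), has_feathers(d), hot(item2), large(item2), locked(z), mammal(d), open(item2), penguin(d), red(item2), small(d), stale(d), swims(d), valid(item2), visible(d)} — 18 facts.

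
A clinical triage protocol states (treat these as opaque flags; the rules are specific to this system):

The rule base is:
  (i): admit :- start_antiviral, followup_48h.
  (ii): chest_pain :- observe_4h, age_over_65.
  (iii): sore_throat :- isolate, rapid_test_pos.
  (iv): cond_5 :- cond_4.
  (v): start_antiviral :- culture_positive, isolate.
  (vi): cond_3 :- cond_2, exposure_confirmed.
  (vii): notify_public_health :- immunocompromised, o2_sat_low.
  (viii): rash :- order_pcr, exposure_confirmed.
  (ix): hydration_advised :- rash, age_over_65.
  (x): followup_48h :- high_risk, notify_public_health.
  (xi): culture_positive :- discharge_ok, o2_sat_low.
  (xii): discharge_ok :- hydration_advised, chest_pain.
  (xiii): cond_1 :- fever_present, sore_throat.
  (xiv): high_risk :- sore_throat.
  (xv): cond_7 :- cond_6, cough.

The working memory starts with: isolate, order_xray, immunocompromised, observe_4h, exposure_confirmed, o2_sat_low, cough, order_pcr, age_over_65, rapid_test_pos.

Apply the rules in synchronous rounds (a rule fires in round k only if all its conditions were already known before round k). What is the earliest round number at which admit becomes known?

6

[1] (ii) [chest_pain :- observe_4h, age_over_65.]; (iii) [sore_throat :- isolate, rapid_test_pos.]; (vii) [notify_public_health :- immunocompromised, o2_sat_low.]; (viii) [rash :- order_pcr, exposure_confirmed.]. ⇒ new: chest_pain, sore_throat, notify_public_health, rash.
[2] (ix) [hydration_advised :- rash, age_over_65.]; (xiv) [high_risk :- sore_throat.]. ⇒ new: hydration_advised, high_risk.
[3] (x) [followup_48h :- high_risk, notify_public_health.]; (xii) [discharge_ok :- hydration_advised, chest_pain.]. ⇒ new: followup_48h, discharge_ok.
[4] (xi) [culture_positive :- discharge_ok, o2_sat_low.]. ⇒ new: culture_positive.
[5] (v) [start_antiviral :- culture_positive, isolate.]. ⇒ new: start_antiviral.
[6] (i) [admit :- start_antiviral, followup_48h.]. ⇒ new: admit.
admit first appears in round 6.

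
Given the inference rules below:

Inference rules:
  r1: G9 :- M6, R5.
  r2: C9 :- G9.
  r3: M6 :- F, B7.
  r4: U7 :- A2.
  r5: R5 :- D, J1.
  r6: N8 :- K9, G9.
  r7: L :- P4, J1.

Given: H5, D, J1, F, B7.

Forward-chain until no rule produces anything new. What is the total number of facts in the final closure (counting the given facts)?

Round 1: r3 [M6 :- F, B7.]; r5 [R5 :- D, J1.]. New: M6, R5.
Round 2: r1 [G9 :- M6, R5.]. New: G9.
Round 3: r2 [C9 :- G9.]. New: C9.
Closure: {B7, C9, D, F, G9, H5, J1, M6, R5} — 9 facts.

9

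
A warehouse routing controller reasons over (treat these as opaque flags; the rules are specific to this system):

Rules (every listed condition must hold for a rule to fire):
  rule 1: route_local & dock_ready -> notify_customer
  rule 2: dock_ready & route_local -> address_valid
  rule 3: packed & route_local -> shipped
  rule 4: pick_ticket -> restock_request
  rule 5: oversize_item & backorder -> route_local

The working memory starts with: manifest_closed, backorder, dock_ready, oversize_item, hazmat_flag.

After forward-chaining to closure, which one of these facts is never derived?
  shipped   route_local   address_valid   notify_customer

[1] rule 5 [oversize_item & backorder -> route_local]. ⇒ new: route_local.
[2] rule 1 [route_local & dock_ready -> notify_customer]; rule 2 [dock_ready & route_local -> address_valid]. ⇒ new: notify_customer, address_valid.
Derived: address_valid (round 2), notify_customer (round 2), route_local (round 1). shipped never appears in any round.

shipped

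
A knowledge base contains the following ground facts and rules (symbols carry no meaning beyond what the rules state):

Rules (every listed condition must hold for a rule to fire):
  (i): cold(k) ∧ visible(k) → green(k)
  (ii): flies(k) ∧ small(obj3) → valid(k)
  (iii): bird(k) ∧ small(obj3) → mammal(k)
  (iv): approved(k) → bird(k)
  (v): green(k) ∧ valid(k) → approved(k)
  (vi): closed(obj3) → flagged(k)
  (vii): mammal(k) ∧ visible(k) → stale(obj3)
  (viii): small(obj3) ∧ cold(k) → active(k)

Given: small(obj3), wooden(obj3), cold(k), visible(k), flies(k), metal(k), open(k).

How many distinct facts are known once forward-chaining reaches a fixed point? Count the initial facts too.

Round 1 fires (i), (ii), (viii), giving green(k), valid(k), active(k).
Round 2 fires (v), giving approved(k).
Round 3 fires (iv), giving bird(k).
Round 4 fires (iii), giving mammal(k).
Round 5 fires (vii), giving stale(obj3).
Closure: {active(k), approved(k), bird(k), cold(k), flies(k), green(k), mammal(k), metal(k), open(k), small(obj3), stale(obj3), valid(k), visible(k), wooden(obj3)} — 14 facts.

14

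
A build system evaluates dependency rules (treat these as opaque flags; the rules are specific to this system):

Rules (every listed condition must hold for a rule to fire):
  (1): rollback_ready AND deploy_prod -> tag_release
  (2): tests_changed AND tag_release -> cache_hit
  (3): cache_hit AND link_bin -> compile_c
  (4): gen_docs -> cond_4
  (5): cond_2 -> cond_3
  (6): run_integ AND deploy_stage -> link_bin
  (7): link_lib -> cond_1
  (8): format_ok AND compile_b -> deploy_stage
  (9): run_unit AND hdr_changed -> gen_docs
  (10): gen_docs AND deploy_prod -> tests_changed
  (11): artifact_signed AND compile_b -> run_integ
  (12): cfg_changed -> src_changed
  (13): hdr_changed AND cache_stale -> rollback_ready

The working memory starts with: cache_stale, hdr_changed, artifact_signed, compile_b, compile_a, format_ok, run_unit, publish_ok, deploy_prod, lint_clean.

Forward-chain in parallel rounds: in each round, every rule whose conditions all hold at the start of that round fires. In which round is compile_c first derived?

4

Round 1: (8) [format_ok AND compile_b -> deploy_stage]; (9) [run_unit AND hdr_changed -> gen_docs]; (11) [artifact_signed AND compile_b -> run_integ]; (13) [hdr_changed AND cache_stale -> rollback_ready]. New: deploy_stage, gen_docs, run_integ, rollback_ready.
Round 2: (1) [rollback_ready AND deploy_prod -> tag_release]; (4) [gen_docs -> cond_4]; (6) [run_integ AND deploy_stage -> link_bin]; (10) [gen_docs AND deploy_prod -> tests_changed]. New: tag_release, cond_4, link_bin, tests_changed.
Round 3: (2) [tests_changed AND tag_release -> cache_hit]. New: cache_hit.
Round 4: (3) [cache_hit AND link_bin -> compile_c]. New: compile_c.
compile_c first appears in round 4.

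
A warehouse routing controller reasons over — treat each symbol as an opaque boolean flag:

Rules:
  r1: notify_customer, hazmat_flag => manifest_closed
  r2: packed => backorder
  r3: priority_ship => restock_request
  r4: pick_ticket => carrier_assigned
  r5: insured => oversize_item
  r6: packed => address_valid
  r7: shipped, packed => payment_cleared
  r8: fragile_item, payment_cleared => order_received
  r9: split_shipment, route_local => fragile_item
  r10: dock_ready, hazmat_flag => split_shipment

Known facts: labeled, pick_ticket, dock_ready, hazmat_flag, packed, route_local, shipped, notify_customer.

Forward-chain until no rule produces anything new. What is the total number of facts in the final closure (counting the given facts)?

16

[1] r1 [notify_customer, hazmat_flag => manifest_closed]; r2 [packed => backorder]; r4 [pick_ticket => carrier_assigned]; r6 [packed => address_valid]; r7 [shipped, packed => payment_cleared]; r10 [dock_ready, hazmat_flag => split_shipment]. ⇒ new: manifest_closed, backorder, carrier_assigned, address_valid, payment_cleared, split_shipment.
[2] r9 [split_shipment, route_local => fragile_item]. ⇒ new: fragile_item.
[3] r8 [fragile_item, payment_cleared => order_received]. ⇒ new: order_received.
Closure: {address_valid, backorder, carrier_assigned, dock_ready, fragile_item, hazmat_flag, labeled, manifest_closed, notify_customer, order_received, packed, payment_cleared, pick_ticket, route_local, shipped, split_shipment} — 16 facts.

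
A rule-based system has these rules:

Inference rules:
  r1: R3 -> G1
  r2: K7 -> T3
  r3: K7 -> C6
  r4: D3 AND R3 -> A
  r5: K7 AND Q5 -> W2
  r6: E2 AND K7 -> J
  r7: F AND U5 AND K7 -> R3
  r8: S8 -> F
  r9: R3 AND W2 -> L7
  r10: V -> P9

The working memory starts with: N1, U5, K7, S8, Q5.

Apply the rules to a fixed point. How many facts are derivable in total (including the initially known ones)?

12

[1] r2 [K7 -> T3]; r3 [K7 -> C6]; r5 [K7 AND Q5 -> W2]; r8 [S8 -> F]. ⇒ new: T3, C6, W2, F.
[2] r7 [F AND U5 AND K7 -> R3]. ⇒ new: R3.
[3] r1 [R3 -> G1]; r9 [R3 AND W2 -> L7]. ⇒ new: G1, L7.
Closure: {C6, F, G1, K7, L7, N1, Q5, R3, S8, T3, U5, W2} — 12 facts.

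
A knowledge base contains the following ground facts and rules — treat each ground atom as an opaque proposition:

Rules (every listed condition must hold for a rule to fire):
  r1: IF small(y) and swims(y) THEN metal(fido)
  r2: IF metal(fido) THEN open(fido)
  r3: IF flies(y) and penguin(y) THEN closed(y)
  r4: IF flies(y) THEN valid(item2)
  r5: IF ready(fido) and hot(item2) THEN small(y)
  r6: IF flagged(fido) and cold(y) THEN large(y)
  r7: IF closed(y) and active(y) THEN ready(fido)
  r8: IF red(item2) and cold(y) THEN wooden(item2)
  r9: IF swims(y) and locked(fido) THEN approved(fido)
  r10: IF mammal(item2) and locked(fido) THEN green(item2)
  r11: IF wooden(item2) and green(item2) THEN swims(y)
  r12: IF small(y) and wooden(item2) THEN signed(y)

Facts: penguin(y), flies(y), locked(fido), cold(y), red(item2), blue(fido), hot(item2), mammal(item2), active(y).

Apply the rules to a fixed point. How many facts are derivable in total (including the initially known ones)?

20

Round 1: r3 [IF flies(y) and penguin(y) THEN closed(y)]; r4 [IF flies(y) THEN valid(item2)]; r8 [IF red(item2) and cold(y) THEN wooden(item2)]; r10 [IF mammal(item2) and locked(fido) THEN green(item2)]. Adds closed(y), valid(item2), wooden(item2), green(item2).
Round 2: r7 [IF closed(y) and active(y) THEN ready(fido)]; r11 [IF wooden(item2) and green(item2) THEN swims(y)]. Adds ready(fido), swims(y).
Round 3: r5 [IF ready(fido) and hot(item2) THEN small(y)]; r9 [IF swims(y) and locked(fido) THEN approved(fido)]. Adds small(y), approved(fido).
Round 4: r1 [IF small(y) and swims(y) THEN metal(fido)]; r12 [IF small(y) and wooden(item2) THEN signed(y)]. Adds metal(fido), signed(y).
Round 5: r2 [IF metal(fido) THEN open(fido)]. Adds open(fido).
Closure: {active(y), approved(fido), blue(fido), closed(y), cold(y), flies(y), green(item2), hot(item2), locked(fido), mammal(item2), metal(fido), open(fido), penguin(y), ready(fido), red(item2), signed(y), small(y), swims(y), valid(item2), wooden(item2)} — 20 facts.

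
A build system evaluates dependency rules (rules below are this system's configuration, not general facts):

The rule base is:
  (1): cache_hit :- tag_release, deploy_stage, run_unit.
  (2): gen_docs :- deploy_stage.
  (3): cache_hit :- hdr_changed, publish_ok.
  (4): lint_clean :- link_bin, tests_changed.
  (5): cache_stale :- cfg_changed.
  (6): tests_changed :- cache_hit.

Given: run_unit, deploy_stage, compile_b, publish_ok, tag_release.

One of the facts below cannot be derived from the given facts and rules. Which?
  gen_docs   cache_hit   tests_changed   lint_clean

lint_clean

Round 1 fires (1), (2), giving cache_hit, gen_docs.
Round 2 fires (6), giving tests_changed.
Derived: tests_changed (round 2), cache_hit (round 1), gen_docs (round 1). lint_clean never appears in any round.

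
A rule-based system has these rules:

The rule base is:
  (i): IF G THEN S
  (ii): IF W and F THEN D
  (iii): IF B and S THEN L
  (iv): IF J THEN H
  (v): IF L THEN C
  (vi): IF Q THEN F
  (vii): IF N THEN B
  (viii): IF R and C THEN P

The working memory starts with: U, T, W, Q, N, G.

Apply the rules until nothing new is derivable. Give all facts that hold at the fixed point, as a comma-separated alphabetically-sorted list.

B, C, D, F, G, L, N, Q, S, T, U, W

[1] (i) [IF G THEN S]; (vi) [IF Q THEN F]; (vii) [IF N THEN B]. ⇒ new: S, F, B.
[2] (ii) [IF W and F THEN D]; (iii) [IF B and S THEN L]. ⇒ new: D, L.
[3] (v) [IF L THEN C]. ⇒ new: C.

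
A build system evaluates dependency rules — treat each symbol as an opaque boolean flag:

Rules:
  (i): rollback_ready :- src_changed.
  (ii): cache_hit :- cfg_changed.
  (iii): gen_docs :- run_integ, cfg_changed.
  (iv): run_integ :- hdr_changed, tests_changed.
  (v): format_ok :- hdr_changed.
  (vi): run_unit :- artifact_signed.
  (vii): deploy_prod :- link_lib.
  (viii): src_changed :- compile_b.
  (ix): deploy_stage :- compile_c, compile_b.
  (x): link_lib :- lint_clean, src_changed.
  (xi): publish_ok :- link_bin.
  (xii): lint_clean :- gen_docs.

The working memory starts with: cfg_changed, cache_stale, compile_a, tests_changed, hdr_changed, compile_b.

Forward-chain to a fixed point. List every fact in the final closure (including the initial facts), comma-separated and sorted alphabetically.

cache_hit, cache_stale, cfg_changed, compile_a, compile_b, deploy_prod, format_ok, gen_docs, hdr_changed, link_lib, lint_clean, rollback_ready, run_integ, src_changed, tests_changed

Round 1: (ii) [cache_hit :- cfg_changed.]; (iv) [run_integ :- hdr_changed, tests_changed.]; (v) [format_ok :- hdr_changed.]; (viii) [src_changed :- compile_b.]. Adds cache_hit, run_integ, format_ok, src_changed.
Round 2: (i) [rollback_ready :- src_changed.]; (iii) [gen_docs :- run_integ, cfg_changed.]. Adds rollback_ready, gen_docs.
Round 3: (xii) [lint_clean :- gen_docs.]. Adds lint_clean.
Round 4: (x) [link_lib :- lint_clean, src_changed.]. Adds link_lib.
Round 5: (vii) [deploy_prod :- link_lib.]. Adds deploy_prod.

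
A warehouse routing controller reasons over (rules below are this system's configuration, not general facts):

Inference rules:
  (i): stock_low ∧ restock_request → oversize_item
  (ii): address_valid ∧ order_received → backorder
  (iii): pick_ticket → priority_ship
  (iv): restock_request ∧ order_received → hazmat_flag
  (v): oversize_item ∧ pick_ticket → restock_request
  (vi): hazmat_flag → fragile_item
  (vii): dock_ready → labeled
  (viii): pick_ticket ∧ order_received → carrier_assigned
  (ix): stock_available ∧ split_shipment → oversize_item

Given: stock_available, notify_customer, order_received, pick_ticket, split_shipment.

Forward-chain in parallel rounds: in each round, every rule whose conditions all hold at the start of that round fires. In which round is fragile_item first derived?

4

Round 1: (iii) [pick_ticket → priority_ship]; (viii) [pick_ticket ∧ order_received → carrier_assigned]; (ix) [stock_available ∧ split_shipment → oversize_item]. New: priority_ship, carrier_assigned, oversize_item.
Round 2: (v) [oversize_item ∧ pick_ticket → restock_request]. New: restock_request.
Round 3: (iv) [restock_request ∧ order_received → hazmat_flag]. New: hazmat_flag.
Round 4: (vi) [hazmat_flag → fragile_item]. New: fragile_item.
fragile_item first appears in round 4.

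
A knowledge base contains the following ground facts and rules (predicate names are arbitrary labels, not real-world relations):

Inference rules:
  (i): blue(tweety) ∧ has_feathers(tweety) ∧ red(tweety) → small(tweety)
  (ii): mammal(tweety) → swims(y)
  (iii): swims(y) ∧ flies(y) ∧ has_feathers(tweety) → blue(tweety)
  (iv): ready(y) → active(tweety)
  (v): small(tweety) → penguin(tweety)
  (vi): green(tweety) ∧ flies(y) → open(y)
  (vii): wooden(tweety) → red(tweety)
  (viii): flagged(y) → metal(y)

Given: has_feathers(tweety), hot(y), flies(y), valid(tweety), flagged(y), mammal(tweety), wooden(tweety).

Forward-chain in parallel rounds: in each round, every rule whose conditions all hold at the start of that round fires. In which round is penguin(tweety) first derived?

4

Round 1: (ii) [mammal(tweety) → swims(y)]; (vii) [wooden(tweety) → red(tweety)]; (viii) [flagged(y) → metal(y)]. Adds swims(y), red(tweety), metal(y).
Round 2: (iii) [swims(y) ∧ flies(y) ∧ has_feathers(tweety) → blue(tweety)]. Adds blue(tweety).
Round 3: (i) [blue(tweety) ∧ has_feathers(tweety) ∧ red(tweety) → small(tweety)]. Adds small(tweety).
Round 4: (v) [small(tweety) → penguin(tweety)]. Adds penguin(tweety).
penguin(tweety) first appears in round 4.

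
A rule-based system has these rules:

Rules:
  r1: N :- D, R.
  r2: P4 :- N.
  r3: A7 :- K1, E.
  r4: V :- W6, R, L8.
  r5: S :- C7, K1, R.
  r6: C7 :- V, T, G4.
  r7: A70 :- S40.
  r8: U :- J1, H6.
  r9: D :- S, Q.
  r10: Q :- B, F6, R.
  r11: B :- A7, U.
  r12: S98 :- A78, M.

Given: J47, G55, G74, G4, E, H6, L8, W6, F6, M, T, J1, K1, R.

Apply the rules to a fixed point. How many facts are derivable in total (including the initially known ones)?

[1] r3 [A7 :- K1, E.]; r4 [V :- W6, R, L8.]; r8 [U :- J1, H6.]. ⇒ new: A7, V, U.
[2] r6 [C7 :- V, T, G4.]; r11 [B :- A7, U.]. ⇒ new: C7, B.
[3] r5 [S :- C7, K1, R.]; r10 [Q :- B, F6, R.]. ⇒ new: S, Q.
[4] r9 [D :- S, Q.]. ⇒ new: D.
[5] r1 [N :- D, R.]. ⇒ new: N.
[6] r2 [P4 :- N.]. ⇒ new: P4.
Closure: {A7, B, C7, D, E, F6, G4, G55, G74, H6, J1, J47, K1, L8, M, N, P4, Q, R, S, T, U, V, W6} — 24 facts.

24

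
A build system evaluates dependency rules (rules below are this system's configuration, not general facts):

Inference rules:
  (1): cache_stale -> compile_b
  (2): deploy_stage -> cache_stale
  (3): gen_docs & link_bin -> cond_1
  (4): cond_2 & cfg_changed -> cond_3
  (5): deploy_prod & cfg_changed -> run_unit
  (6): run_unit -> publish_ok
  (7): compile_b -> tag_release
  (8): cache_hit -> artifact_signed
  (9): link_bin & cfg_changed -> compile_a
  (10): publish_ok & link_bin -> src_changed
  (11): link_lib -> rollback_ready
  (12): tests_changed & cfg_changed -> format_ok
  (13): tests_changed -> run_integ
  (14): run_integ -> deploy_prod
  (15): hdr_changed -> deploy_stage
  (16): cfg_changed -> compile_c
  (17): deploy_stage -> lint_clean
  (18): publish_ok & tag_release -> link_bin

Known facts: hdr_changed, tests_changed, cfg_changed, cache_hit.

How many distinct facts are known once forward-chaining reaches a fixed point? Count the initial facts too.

19

Round 1: (8) [cache_hit -> artifact_signed]; (12) [tests_changed & cfg_changed -> format_ok]; (13) [tests_changed -> run_integ]; (15) [hdr_changed -> deploy_stage]; (16) [cfg_changed -> compile_c]. New: artifact_signed, format_ok, run_integ, deploy_stage, compile_c.
Round 2: (2) [deploy_stage -> cache_stale]; (14) [run_integ -> deploy_prod]; (17) [deploy_stage -> lint_clean]. New: cache_stale, deploy_prod, lint_clean.
Round 3: (1) [cache_stale -> compile_b]; (5) [deploy_prod & cfg_changed -> run_unit]. New: compile_b, run_unit.
Round 4: (6) [run_unit -> publish_ok]; (7) [compile_b -> tag_release]. New: publish_ok, tag_release.
Round 5: (18) [publish_ok & tag_release -> link_bin]. New: link_bin.
Round 6: (9) [link_bin & cfg_changed -> compile_a]; (10) [publish_ok & link_bin -> src_changed]. New: compile_a, src_changed.
Closure: {artifact_signed, cache_hit, cache_stale, cfg_changed, compile_a, compile_b, compile_c, deploy_prod, deploy_stage, format_ok, hdr_changed, link_bin, lint_clean, publish_ok, run_integ, run_unit, src_changed, tag_release, tests_changed} — 19 facts.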